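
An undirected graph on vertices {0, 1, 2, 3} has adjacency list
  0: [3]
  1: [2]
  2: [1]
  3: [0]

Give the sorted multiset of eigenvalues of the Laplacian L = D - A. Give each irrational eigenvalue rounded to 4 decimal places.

Each diagonal entry of L is the vertex degree and each off-diagonal entry is -1 where an edge is present, 0 otherwise; in the order [0, 1, 2, 3] the diagonal is [1, 1, 1, 1]. The multiplicity of 0 as a Laplacian eigenvalue equals the number of connected components. The 2 zero eigenvalues correspond to the 2 connected components. The largest eigenvalue, 2, is at most the vertex count 4. There are 2 zeros in the spectrum, matching the 2 components.

[0, 0, 2, 2]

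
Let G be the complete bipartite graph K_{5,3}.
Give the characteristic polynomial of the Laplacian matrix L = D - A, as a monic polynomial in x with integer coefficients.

The graph has 8 vertices and degree multiset [5, 5, 5, 3, 3, 3, 3, 3]; D is the diagonal matrix of degrees and L = D - A. Computing det(xI - L) by cofactor expansion (or equivalently via sum-over-permutations) gives x^8 - 30x^7 + 375x^6 - 2540x^5 + 10095x^4 - 23598x^3 + 30105x^2 - 16200x. Since p(0) = det(-L) = 0, x divides p(x).

x^8 - 30x^7 + 375x^6 - 2540x^5 + 10095x^4 - 23598x^3 + 30105x^2 - 16200x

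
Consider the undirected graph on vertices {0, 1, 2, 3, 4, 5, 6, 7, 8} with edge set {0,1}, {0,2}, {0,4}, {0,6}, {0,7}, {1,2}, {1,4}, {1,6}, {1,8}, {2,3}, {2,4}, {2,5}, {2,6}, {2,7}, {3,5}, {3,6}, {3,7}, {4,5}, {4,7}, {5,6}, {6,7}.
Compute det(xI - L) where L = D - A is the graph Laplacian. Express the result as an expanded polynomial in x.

x^9 - 42x^8 + 752x^7 - 7464x^6 + 44636x^5 - 163100x^4 + 349870x^3 - 390392x^2 + 160821x

Reading degrees in the order [0, 1, 2, 3, 4, 5, 6, 7, 8] gives [5, 5, 7, 4, 5, 4, 6, 5, 1]; set D = diag(5, 5, 7, 4, 5, 4, 6, 5, 1) and form L = D - A. Computing det(xI - L) by cofactor expansion (or equivalently via sum-over-permutations) gives x^9 - 42x^8 + 752x^7 - 7464x^6 + 44636x^5 - 163100x^4 + 349870x^3 - 390392x^2 + 160821x. The constant term is 0 because L is singular (the all-ones vector lies in its kernel). The eigenvalues sum to 42, which equals trace(L) = 2|E|.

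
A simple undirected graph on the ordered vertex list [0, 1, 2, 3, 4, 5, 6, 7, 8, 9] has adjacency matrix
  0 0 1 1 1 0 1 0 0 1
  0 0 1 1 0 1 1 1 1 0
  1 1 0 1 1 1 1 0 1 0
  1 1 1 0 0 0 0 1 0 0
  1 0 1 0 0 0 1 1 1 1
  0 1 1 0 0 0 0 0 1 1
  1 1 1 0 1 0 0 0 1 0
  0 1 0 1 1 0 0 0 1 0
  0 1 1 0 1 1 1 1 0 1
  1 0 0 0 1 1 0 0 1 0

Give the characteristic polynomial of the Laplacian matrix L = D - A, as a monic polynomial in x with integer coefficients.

x^10 - 52x^9 + 1184x^8 - 15482x^7 + 128033x^6 - 693984x^5 + 2464135x^4 - 5524220x^3 + 7092680x^2 - 3972390x

Each diagonal entry of L is the vertex degree and each off-diagonal entry is -1 where an edge is present, 0 otherwise; in the order [0, 1, 2, 3, 4, 5, 6, 7, 8, 9] the diagonal is [5, 6, 7, 4, 6, 4, 5, 4, 7, 4]. Computing det(xI - L) by cofactor expansion (or equivalently via sum-over-permutations) gives x^10 - 52x^9 + 1184x^8 - 15482x^7 + 128033x^6 - 693984x^5 + 2464135x^4 - 5524220x^3 + 7092680x^2 - 3972390x. The coefficient of x^9 equals -trace(L) = -52, matching the sum of degrees. The largest eigenvalue, 8.5995, is at most the vertex count 10.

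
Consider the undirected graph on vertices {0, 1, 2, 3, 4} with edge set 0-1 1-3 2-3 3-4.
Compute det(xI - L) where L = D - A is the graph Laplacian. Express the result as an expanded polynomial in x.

x^5 - 8x^4 + 20x^3 - 18x^2 + 5x

With the vertex order [0, 1, 2, 3, 4], the degrees are [1, 2, 1, 3, 1], giving D = diag(1, 2, 1, 3, 1) and L = D - A. Computing det(xI - L) by cofactor expansion (or equivalently via sum-over-permutations) gives x^5 - 8x^4 + 20x^3 - 18x^2 + 5x. Since p(0) = det(-L) = 0, x divides p(x).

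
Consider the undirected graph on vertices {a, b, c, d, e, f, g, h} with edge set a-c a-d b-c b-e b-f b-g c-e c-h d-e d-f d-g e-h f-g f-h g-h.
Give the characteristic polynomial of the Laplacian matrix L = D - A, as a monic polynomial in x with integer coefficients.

Each diagonal entry of L is the vertex degree and each off-diagonal entry is -1 where an edge is present, 0 otherwise; in the order [a, b, c, d, e, f, g, h] the diagonal is [2, 4, 4, 4, 4, 4, 4, 4]. Computing det(xI - L) by cofactor expansion (or equivalently via sum-over-permutations) gives x^8 - 30x^7 + 377x^6 - 2568x^5 + 10216x^4 - 23660x^3 + 29408x^2 - 15040x. Since p(0) = det(-L) = 0, x divides p(x). The eigenvalues sum to 30, which equals trace(L) = 2|E|.

x^8 - 30x^7 + 377x^6 - 2568x^5 + 10216x^4 - 23660x^3 + 29408x^2 - 15040x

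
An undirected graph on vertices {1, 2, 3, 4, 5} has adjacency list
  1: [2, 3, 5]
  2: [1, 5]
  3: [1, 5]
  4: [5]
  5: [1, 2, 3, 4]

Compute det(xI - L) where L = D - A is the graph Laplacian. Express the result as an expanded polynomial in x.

x^5 - 12x^4 + 49x^3 - 78x^2 + 40x

Each diagonal entry of L is the vertex degree and each off-diagonal entry is -1 where an edge is present, 0 otherwise; in the order [1, 2, 3, 4, 5] the diagonal is [3, 2, 2, 1, 4]. L has integer entries, so p(x) = det(xI - L) has integer coefficients. Expanding the determinant yields x^5 - 12x^4 + 49x^3 - 78x^2 + 40x. Since p(0) = det(-L) = 0, x divides p(x). By the matrix-tree theorem the graph has (1/5) * product of the nonzero eigenvalues = 8 spanning trees.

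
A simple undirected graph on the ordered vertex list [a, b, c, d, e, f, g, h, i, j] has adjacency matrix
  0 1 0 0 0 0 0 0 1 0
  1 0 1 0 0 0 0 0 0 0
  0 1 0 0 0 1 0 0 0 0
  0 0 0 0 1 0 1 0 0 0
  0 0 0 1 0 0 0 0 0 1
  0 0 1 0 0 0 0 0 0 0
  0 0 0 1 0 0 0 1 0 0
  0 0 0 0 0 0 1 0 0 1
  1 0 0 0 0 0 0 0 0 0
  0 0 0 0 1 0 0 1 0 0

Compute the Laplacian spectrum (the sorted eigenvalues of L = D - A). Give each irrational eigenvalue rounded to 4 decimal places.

[0, 0, 0.3820, 1.3820, 1.3820, 1.3820, 2.6180, 3.6180, 3.6180, 3.6180]

Each diagonal entry of L is the vertex degree and each off-diagonal entry is -1 where an edge is present, 0 otherwise; in the order [a, b, c, d, e, f, g, h, i, j] the diagonal is [2, 2, 2, 2, 2, 1, 2, 2, 1, 2]. Diagonalising L (or applying a numerical eigensolver to the 10x10 matrix) gives the spectrum above. The 2 zero eigenvalues correspond to the 2 connected components. The eigenvalues sum to 18, which equals trace(L) = 2|E|.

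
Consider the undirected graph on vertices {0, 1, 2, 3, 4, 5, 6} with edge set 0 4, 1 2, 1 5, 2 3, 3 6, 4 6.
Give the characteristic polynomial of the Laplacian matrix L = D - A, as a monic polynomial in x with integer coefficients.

x^7 - 12x^6 + 55x^5 - 120x^4 + 126x^3 - 56x^2 + 7x

Each diagonal entry of L is the vertex degree and each off-diagonal entry is -1 where an edge is present, 0 otherwise; in the order [0, 1, 2, 3, 4, 5, 6] the diagonal is [1, 2, 2, 2, 2, 1, 2]. L has integer entries, so p(x) = det(xI - L) has integer coefficients. Expanding the determinant yields x^7 - 12x^6 + 55x^5 - 120x^4 + 126x^3 - 56x^2 + 7x. The coefficient of x^6 equals -trace(L) = -12, matching the sum of degrees. The eigenvalues sum to 12, which equals trace(L) = 2|E|. There is one zero in the spectrum, matching the 1 component.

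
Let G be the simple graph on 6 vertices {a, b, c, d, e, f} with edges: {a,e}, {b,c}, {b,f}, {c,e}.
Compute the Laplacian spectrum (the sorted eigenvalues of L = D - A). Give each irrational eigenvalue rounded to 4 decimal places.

Each diagonal entry of L is the vertex degree and each off-diagonal entry is -1 where an edge is present, 0 otherwise; in the order [a, b, c, d, e, f] the diagonal is [1, 2, 2, 0, 2, 1]. L is symmetric positive semidefinite, so every eigenvalue is real and nonnegative. The 2 zero eigenvalues correspond to the 2 connected components. The largest eigenvalue, 3.6180, is at most the vertex count 6. There are 2 zeros in the spectrum, matching the 2 components.

[0, 0, 0.3820, 1.3820, 2.6180, 3.6180]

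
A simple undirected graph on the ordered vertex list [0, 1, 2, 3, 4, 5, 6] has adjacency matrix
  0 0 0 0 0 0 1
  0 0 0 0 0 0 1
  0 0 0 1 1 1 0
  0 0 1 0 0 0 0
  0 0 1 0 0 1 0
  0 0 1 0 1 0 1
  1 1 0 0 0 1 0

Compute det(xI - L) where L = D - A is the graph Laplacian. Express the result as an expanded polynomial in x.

Each diagonal entry of L is the vertex degree and each off-diagonal entry is -1 where an edge is present, 0 otherwise; in the order [0, 1, 2, 3, 4, 5, 6] the diagonal is [1, 1, 3, 1, 2, 3, 3]. Computing det(xI - L) by cofactor expansion (or equivalently via sum-over-permutations) gives x^7 - 14x^6 + 74x^5 - 184x^4 + 220x^3 - 118x^2 + 21x. Since p(0) = det(-L) = 0, x divides p(x). The largest eigenvalue, 4.6597, is at most the vertex count 7.

x^7 - 14x^6 + 74x^5 - 184x^4 + 220x^3 - 118x^2 + 21x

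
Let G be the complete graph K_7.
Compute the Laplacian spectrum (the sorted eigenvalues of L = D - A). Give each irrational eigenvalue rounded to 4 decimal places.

The graph has 7 vertices and degree multiset [6, 6, 6, 6, 6, 6, 6]; D is the diagonal matrix of degrees and L = D - A. Since every row of L sums to 0, the all-ones vector is in the kernel and 0 is an eigenvalue. The eigenvalues sum to 42, which equals trace(L) = 2|E|.

[0, 7, 7, 7, 7, 7, 7]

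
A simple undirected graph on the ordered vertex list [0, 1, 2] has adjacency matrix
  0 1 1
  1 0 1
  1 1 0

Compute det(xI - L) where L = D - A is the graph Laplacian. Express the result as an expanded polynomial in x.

x^3 - 6x^2 + 9x

With the vertex order [0, 1, 2], the degrees are [2, 2, 2], giving D = diag(2, 2, 2) and L = D - A. The eigenvalues of L are [0, 3, 3]; the characteristic polynomial is the product of (x - lambda_i), which multiplies out to x^3 - 6x^2 + 9x. Since p(0) = det(-L) = 0, x divides p(x).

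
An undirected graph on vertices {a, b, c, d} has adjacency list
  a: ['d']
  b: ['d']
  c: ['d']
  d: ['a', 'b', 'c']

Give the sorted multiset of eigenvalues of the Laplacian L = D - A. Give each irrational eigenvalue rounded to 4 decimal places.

Reading degrees in the order [a, b, c, d] gives [1, 1, 1, 3]; set D = diag(1, 1, 1, 3) and form L = D - A. Diagonalising L (or applying a numerical eigensolver to the 4x4 matrix) gives the spectrum above. The largest eigenvalue, 4, is at most the vertex count 4. The eigenvalues sum to 6, which equals trace(L) = 2|E|.

[0, 1, 1, 4]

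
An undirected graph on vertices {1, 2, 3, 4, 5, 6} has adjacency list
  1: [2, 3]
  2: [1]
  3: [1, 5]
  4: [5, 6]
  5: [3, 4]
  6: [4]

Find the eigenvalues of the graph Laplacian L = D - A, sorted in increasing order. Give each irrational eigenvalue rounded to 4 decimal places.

[0, 0.2679, 1, 2, 3, 3.7321]

Each diagonal entry of L is the vertex degree and each off-diagonal entry is -1 where an edge is present, 0 otherwise; in the order [1, 2, 3, 4, 5, 6] the diagonal is [2, 1, 2, 2, 2, 1]. L is symmetric positive semidefinite, so every eigenvalue is real and nonnegative. The single zero eigenvalue shows the graph is connected. The eigenvalues sum to 10, which equals trace(L) = 2|E|.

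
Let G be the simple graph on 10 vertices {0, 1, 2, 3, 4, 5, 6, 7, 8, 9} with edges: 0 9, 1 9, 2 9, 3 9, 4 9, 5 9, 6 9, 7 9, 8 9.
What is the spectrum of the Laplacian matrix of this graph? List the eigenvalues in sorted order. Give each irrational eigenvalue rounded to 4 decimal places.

[0, 1, 1, 1, 1, 1, 1, 1, 1, 10]

Reading degrees in the order [0, 1, 2, 3, 4, 5, 6, 7, 8, 9] gives [1, 1, 1, 1, 1, 1, 1, 1, 1, 9]; set D = diag(1, 1, 1, 1, 1, 1, 1, 1, 1, 9) and form L = D - A. L is symmetric positive semidefinite, so every eigenvalue is real and nonnegative. By the matrix-tree theorem the graph has (1/10) * product of the nonzero eigenvalues = 1 spanning tree.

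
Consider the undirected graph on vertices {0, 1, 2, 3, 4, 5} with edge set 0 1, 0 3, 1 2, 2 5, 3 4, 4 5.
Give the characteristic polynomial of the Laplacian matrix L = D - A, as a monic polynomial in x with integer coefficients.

Reading degrees in the order [0, 1, 2, 3, 4, 5] gives [2, 2, 2, 2, 2, 2]; set D = diag(2, 2, 2, 2, 2, 2) and form L = D - A. L has integer entries, so p(x) = det(xI - L) has integer coefficients. Expanding the determinant yields x^6 - 12x^5 + 54x^4 - 112x^3 + 105x^2 - 36x. The constant term is 0 because L is singular (the all-ones vector lies in its kernel). By the matrix-tree theorem the graph has (1/6) * product of the nonzero eigenvalues = 6 spanning trees.

x^6 - 12x^5 + 54x^4 - 112x^3 + 105x^2 - 36x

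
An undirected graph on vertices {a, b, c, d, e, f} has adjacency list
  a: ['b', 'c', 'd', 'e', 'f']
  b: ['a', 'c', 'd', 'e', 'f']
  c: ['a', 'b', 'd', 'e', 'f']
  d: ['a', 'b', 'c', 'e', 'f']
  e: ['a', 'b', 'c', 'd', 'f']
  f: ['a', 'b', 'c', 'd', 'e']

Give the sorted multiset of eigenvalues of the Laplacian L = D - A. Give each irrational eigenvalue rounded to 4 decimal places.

[0, 6, 6, 6, 6, 6]

Each diagonal entry of L is the vertex degree and each off-diagonal entry is -1 where an edge is present, 0 otherwise; in the order [a, b, c, d, e, f] the diagonal is [5, 5, 5, 5, 5, 5]. The multiplicity of 0 as a Laplacian eigenvalue equals the number of connected components. The largest eigenvalue, 6, is at most the vertex count 6.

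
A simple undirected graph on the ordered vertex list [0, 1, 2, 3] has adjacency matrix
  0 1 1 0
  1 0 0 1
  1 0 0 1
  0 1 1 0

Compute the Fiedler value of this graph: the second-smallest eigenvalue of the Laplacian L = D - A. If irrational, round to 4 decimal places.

Reading degrees in the order [0, 1, 2, 3] gives [2, 2, 2, 2]; set D = diag(2, 2, 2, 2) and form L = D - A. The smallest Laplacian eigenvalue is always 0. The next one, lambda_2 = 2, measures how hard the graph is to disconnect: larger values mean better connectivity. The largest eigenvalue, 4, is at most the vertex count 4.

2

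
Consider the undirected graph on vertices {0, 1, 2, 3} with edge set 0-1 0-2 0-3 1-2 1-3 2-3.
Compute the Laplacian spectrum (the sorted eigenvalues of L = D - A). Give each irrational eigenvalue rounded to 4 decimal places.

[0, 4, 4, 4]

With the vertex order [0, 1, 2, 3], the degrees are [3, 3, 3, 3], giving D = diag(3, 3, 3, 3) and L = D - A. L is symmetric positive semidefinite, so every eigenvalue is real and nonnegative. The single zero eigenvalue shows the graph is connected. The largest eigenvalue, 4, is at most the vertex count 4.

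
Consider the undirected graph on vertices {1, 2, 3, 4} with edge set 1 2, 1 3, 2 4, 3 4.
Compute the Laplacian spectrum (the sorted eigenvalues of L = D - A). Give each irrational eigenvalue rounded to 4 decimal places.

Each diagonal entry of L is the vertex degree and each off-diagonal entry is -1 where an edge is present, 0 otherwise; in the order [1, 2, 3, 4] the diagonal is [2, 2, 2, 2]. L is symmetric positive semidefinite, so every eigenvalue is real and nonnegative. The single zero eigenvalue shows the graph is connected. The largest eigenvalue, 4, is at most the vertex count 4. By the matrix-tree theorem the graph has (1/4) * product of the nonzero eigenvalues = 4 spanning trees.

[0, 2, 2, 4]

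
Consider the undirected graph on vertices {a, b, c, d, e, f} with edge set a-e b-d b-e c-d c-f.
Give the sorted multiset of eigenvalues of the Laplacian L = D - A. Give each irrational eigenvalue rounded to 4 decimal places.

Each diagonal entry of L is the vertex degree and each off-diagonal entry is -1 where an edge is present, 0 otherwise; in the order [a, b, c, d, e, f] the diagonal is [1, 2, 2, 2, 2, 1]. Diagonalising L (or applying a numerical eigensolver to the 6x6 matrix) gives the spectrum above. The single zero eigenvalue shows the graph is connected. The eigenvalues sum to 10, which equals trace(L) = 2|E|.

[0, 0.2679, 1, 2, 3, 3.7321]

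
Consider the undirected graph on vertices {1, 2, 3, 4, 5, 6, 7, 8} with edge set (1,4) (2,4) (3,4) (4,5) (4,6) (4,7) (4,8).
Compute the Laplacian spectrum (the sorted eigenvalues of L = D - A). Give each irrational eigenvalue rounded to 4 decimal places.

[0, 1, 1, 1, 1, 1, 1, 8]

With the vertex order [1, 2, 3, 4, 5, 6, 7, 8], the degrees are [1, 1, 1, 7, 1, 1, 1, 1], giving D = diag(1, 1, 1, 7, 1, 1, 1, 1) and L = D - A. Diagonalising L (or applying a numerical eigensolver to the 8x8 matrix) gives the spectrum above. The largest eigenvalue, 8, is at most the vertex count 8. There is one zero in the spectrum, matching the 1 component.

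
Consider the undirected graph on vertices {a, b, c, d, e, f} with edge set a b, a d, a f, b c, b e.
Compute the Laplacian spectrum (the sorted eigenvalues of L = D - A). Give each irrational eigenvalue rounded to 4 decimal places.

[0, 0.4384, 1, 1, 3, 4.5616]

Reading degrees in the order [a, b, c, d, e, f] gives [3, 3, 1, 1, 1, 1]; set D = diag(3, 3, 1, 1, 1, 1) and form L = D - A. L is symmetric positive semidefinite, so every eigenvalue is real and nonnegative. The largest eigenvalue, 4.5616, is at most the vertex count 6.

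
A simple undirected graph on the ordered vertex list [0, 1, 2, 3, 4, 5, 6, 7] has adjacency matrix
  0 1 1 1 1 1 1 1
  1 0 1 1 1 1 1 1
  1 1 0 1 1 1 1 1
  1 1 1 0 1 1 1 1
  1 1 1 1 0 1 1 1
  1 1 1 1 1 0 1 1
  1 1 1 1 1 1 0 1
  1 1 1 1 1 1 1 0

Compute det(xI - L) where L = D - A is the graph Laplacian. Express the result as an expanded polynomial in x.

x^8 - 56x^7 + 1344x^6 - 17920x^5 + 143360x^4 - 688128x^3 + 1835008x^2 - 2097152x

Reading degrees in the order [0, 1, 2, 3, 4, 5, 6, 7] gives [7, 7, 7, 7, 7, 7, 7, 7]; set D = diag(7, 7, 7, 7, 7, 7, 7, 7) and form L = D - A. L has integer entries, so p(x) = det(xI - L) has integer coefficients. Expanding the determinant yields x^8 - 56x^7 + 1344x^6 - 17920x^5 + 143360x^4 - 688128x^3 + 1835008x^2 - 2097152x. The constant term is 0 because L is singular (the all-ones vector lies in its kernel). By the matrix-tree theorem the graph has (1/8) * product of the nonzero eigenvalues = 262144 spanning trees.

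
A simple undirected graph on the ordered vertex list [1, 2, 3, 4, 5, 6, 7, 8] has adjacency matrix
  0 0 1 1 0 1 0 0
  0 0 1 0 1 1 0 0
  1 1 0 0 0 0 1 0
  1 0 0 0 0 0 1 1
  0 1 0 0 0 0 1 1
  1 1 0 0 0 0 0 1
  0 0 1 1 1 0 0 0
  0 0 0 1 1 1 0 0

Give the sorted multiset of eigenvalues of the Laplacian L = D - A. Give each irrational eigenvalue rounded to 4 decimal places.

[0, 2, 2, 2, 4, 4, 4, 6]

Each diagonal entry of L is the vertex degree and each off-diagonal entry is -1 where an edge is present, 0 otherwise; in the order [1, 2, 3, 4, 5, 6, 7, 8] the diagonal is [3, 3, 3, 3, 3, 3, 3, 3]. Since every row of L sums to 0, the all-ones vector is in the kernel and 0 is an eigenvalue. The single zero eigenvalue shows the graph is connected. The largest eigenvalue, 6, is at most the vertex count 8.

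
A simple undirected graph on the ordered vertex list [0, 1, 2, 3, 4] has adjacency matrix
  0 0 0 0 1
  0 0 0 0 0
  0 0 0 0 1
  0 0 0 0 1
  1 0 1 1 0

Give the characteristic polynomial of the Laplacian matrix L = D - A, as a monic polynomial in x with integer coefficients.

x^5 - 6x^4 + 9x^3 - 4x^2

Reading degrees in the order [0, 1, 2, 3, 4] gives [1, 0, 1, 1, 3]; set D = diag(1, 0, 1, 1, 3) and form L = D - A. L has integer entries, so p(x) = det(xI - L) has integer coefficients. Expanding the determinant yields x^5 - 6x^4 + 9x^3 - 4x^2. Since p(0) = det(-L) = 0, x divides p(x). There are 2 zeros in the spectrum, matching the 2 components.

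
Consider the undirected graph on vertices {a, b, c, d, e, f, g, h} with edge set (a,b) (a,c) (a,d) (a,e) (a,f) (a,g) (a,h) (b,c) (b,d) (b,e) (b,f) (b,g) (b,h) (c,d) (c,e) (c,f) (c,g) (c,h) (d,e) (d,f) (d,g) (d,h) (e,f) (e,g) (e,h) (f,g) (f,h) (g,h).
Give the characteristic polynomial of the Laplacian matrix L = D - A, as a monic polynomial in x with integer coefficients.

Reading degrees in the order [a, b, c, d, e, f, g, h] gives [7, 7, 7, 7, 7, 7, 7, 7]; set D = diag(7, 7, 7, 7, 7, 7, 7, 7) and form L = D - A. The eigenvalues of L are [0, 8, 8, 8, 8, 8, 8, 8]; the characteristic polynomial is the product of (x - lambda_i), which multiplies out to x^8 - 56x^7 + 1344x^6 - 17920x^5 + 143360x^4 - 688128x^3 + 1835008x^2 - 2097152x. The coefficient of x^7 equals -trace(L) = -56, matching the sum of degrees. By the matrix-tree theorem the graph has (1/8) * product of the nonzero eigenvalues = 262144 spanning trees.

x^8 - 56x^7 + 1344x^6 - 17920x^5 + 143360x^4 - 688128x^3 + 1835008x^2 - 2097152x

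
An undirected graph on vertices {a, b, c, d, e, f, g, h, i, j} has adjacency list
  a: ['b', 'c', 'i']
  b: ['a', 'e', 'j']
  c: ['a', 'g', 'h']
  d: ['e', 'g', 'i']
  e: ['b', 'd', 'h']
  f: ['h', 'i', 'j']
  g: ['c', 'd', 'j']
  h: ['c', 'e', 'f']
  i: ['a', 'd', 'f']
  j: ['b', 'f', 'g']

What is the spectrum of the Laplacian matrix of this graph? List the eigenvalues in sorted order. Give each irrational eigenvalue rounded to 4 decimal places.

Each diagonal entry of L is the vertex degree and each off-diagonal entry is -1 where an edge is present, 0 otherwise; in the order [a, b, c, d, e, f, g, h, i, j] the diagonal is [3, 3, 3, 3, 3, 3, 3, 3, 3, 3]. L is symmetric positive semidefinite, so every eigenvalue is real and nonnegative. The eigenvalues sum to 30, which equals trace(L) = 2|E|.

[0, 2, 2, 2, 2, 2, 5, 5, 5, 5]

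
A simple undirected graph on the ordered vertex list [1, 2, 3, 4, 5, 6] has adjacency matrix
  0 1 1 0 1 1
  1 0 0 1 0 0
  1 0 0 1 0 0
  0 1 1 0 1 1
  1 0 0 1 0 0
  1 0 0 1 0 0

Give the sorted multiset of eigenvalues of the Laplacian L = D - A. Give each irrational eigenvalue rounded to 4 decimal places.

[0, 2, 2, 2, 4, 6]

With the vertex order [1, 2, 3, 4, 5, 6], the degrees are [4, 2, 2, 4, 2, 2], giving D = diag(4, 2, 2, 4, 2, 2) and L = D - A. The multiplicity of 0 as a Laplacian eigenvalue equals the number of connected components. The single zero eigenvalue shows the graph is connected. The eigenvalues sum to 16, which equals trace(L) = 2|E|.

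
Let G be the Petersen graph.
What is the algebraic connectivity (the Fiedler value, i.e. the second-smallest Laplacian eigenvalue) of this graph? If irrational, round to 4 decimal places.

2

The graph has 10 vertices and degree multiset [3, 3, 3, 3, 3, 3, 3, 3, 3, 3]; D is the diagonal matrix of degrees and L = D - A. The sorted Laplacian eigenvalues are [0, 2, 2, 2, 2, 2, 5, 5, 5, 5]; the algebraic connectivity is the second entry, 2. The largest eigenvalue, 5, is at most the vertex count 10.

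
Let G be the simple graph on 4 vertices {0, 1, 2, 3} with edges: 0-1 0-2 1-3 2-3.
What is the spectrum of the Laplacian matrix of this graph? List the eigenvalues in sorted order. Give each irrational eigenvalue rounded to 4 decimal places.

[0, 2, 2, 4]

Reading degrees in the order [0, 1, 2, 3] gives [2, 2, 2, 2]; set D = diag(2, 2, 2, 2) and form L = D - A. L is symmetric positive semidefinite, so every eigenvalue is real and nonnegative.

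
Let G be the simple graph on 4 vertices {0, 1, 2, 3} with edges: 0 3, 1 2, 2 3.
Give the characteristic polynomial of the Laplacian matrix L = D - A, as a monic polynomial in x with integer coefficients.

Each diagonal entry of L is the vertex degree and each off-diagonal entry is -1 where an edge is present, 0 otherwise; in the order [0, 1, 2, 3] the diagonal is [1, 1, 2, 2]. Computing det(xI - L) by cofactor expansion (or equivalently via sum-over-permutations) gives x^4 - 6x^3 + 10x^2 - 4x. The constant term is 0 because L is singular (the all-ones vector lies in its kernel). There is one zero in the spectrum, matching the 1 component. The eigenvalues sum to 6, which equals trace(L) = 2|E|.

x^4 - 6x^3 + 10x^2 - 4x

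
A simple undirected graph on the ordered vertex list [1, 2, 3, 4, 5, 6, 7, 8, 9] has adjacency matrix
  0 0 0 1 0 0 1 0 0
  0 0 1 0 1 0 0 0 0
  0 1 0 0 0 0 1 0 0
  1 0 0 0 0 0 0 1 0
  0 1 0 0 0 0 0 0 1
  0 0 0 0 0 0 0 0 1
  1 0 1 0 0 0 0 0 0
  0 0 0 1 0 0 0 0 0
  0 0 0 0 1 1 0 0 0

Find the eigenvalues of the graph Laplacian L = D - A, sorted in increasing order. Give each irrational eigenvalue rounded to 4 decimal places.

[0, 0.1206, 0.4679, 1, 1.6527, 2.3473, 3, 3.5321, 3.8794]

With the vertex order [1, 2, 3, 4, 5, 6, 7, 8, 9], the degrees are [2, 2, 2, 2, 2, 1, 2, 1, 2], giving D = diag(2, 2, 2, 2, 2, 1, 2, 1, 2) and L = D - A. The multiplicity of 0 as a Laplacian eigenvalue equals the number of connected components. The largest eigenvalue, 3.8794, is at most the vertex count 9.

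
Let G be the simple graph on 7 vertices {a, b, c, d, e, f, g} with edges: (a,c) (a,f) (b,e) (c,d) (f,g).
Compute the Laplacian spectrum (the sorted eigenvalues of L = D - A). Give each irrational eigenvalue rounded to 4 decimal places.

Each diagonal entry of L is the vertex degree and each off-diagonal entry is -1 where an edge is present, 0 otherwise; in the order [a, b, c, d, e, f, g] the diagonal is [2, 1, 2, 1, 1, 2, 1]. The multiplicity of 0 as a Laplacian eigenvalue equals the number of connected components. The 2 zero eigenvalues correspond to the 2 connected components. The largest eigenvalue, 3.6180, is at most the vertex count 7.

[0, 0, 0.3820, 1.3820, 2, 2.6180, 3.6180]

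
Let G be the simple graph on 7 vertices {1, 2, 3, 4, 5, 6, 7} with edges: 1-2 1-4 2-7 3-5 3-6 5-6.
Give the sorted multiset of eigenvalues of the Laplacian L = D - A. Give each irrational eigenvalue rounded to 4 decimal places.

[0, 0, 0.5858, 2, 3, 3, 3.4142]

Reading degrees in the order [1, 2, 3, 4, 5, 6, 7] gives [2, 2, 2, 1, 2, 2, 1]; set D = diag(2, 2, 2, 1, 2, 2, 1) and form L = D - A. Since every row of L sums to 0, the all-ones vector is in the kernel and 0 is an eigenvalue. The 2 zero eigenvalues correspond to the 2 connected components.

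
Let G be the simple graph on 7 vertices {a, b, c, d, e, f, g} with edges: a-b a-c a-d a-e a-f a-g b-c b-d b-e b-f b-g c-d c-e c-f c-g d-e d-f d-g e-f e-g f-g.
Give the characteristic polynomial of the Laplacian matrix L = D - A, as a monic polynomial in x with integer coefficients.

x^7 - 42x^6 + 735x^5 - 6860x^4 + 36015x^3 - 100842x^2 + 117649x

With the vertex order [a, b, c, d, e, f, g], the degrees are [6, 6, 6, 6, 6, 6, 6], giving D = diag(6, 6, 6, 6, 6, 6, 6) and L = D - A. Computing det(xI - L) by cofactor expansion (or equivalently via sum-over-permutations) gives x^7 - 42x^6 + 735x^5 - 6860x^4 + 36015x^3 - 100842x^2 + 117649x. Since p(0) = det(-L) = 0, x divides p(x).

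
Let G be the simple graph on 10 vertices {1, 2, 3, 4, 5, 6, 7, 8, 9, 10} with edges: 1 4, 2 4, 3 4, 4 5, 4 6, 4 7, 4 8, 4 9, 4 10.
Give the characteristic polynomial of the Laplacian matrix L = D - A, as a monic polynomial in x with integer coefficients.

With the vertex order [1, 2, 3, 4, 5, 6, 7, 8, 9, 10], the degrees are [1, 1, 1, 9, 1, 1, 1, 1, 1, 1], giving D = diag(1, 1, 1, 9, 1, 1, 1, 1, 1, 1) and L = D - A. L has integer entries, so p(x) = det(xI - L) has integer coefficients. Expanding the determinant yields x^10 - 18x^9 + 108x^8 - 336x^7 + 630x^6 - 756x^5 + 588x^4 - 288x^3 + 81x^2 - 10x. Since p(0) = det(-L) = 0, x divides p(x). There is one zero in the spectrum, matching the 1 component. The eigenvalues sum to 18, which equals trace(L) = 2|E|.

x^10 - 18x^9 + 108x^8 - 336x^7 + 630x^6 - 756x^5 + 588x^4 - 288x^3 + 81x^2 - 10x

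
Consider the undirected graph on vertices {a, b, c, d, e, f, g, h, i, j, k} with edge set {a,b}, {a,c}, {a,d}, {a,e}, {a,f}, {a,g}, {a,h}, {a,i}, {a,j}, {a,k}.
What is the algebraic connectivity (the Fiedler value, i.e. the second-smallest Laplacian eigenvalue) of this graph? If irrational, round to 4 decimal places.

Reading degrees in the order [a, b, c, d, e, f, g, h, i, j, k] gives [10, 1, 1, 1, 1, 1, 1, 1, 1, 1, 1]; set D = diag(10, 1, 1, 1, 1, 1, 1, 1, 1, 1, 1) and form L = D - A. The sorted Laplacian eigenvalues are [0, 1, 1, 1, 1, 1, 1, 1, 1, 1, 11]; the algebraic connectivity is the second entry, 1. There is one zero in the spectrum, matching the 1 component.

1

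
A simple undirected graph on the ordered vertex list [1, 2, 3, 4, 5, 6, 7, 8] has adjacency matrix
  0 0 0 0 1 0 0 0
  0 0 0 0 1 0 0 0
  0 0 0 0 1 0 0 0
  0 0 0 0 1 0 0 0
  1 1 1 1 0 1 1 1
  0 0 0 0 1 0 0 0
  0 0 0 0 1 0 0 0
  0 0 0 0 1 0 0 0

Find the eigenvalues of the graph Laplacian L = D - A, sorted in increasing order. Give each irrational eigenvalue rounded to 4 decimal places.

[0, 1, 1, 1, 1, 1, 1, 8]

Reading degrees in the order [1, 2, 3, 4, 5, 6, 7, 8] gives [1, 1, 1, 1, 7, 1, 1, 1]; set D = diag(1, 1, 1, 1, 7, 1, 1, 1) and form L = D - A. Since every row of L sums to 0, the all-ones vector is in the kernel and 0 is an eigenvalue. The single zero eigenvalue shows the graph is connected. There is one zero in the spectrum, matching the 1 component.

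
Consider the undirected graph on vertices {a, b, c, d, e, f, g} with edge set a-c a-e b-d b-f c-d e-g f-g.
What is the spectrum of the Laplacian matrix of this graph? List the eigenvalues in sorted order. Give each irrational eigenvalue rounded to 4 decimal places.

[0, 0.7530, 0.7530, 2.4450, 2.4450, 3.8019, 3.8019]

With the vertex order [a, b, c, d, e, f, g], the degrees are [2, 2, 2, 2, 2, 2, 2], giving D = diag(2, 2, 2, 2, 2, 2, 2) and L = D - A. L is symmetric positive semidefinite, so every eigenvalue is real and nonnegative. The single zero eigenvalue shows the graph is connected. The largest eigenvalue, 3.8019, is at most the vertex count 7.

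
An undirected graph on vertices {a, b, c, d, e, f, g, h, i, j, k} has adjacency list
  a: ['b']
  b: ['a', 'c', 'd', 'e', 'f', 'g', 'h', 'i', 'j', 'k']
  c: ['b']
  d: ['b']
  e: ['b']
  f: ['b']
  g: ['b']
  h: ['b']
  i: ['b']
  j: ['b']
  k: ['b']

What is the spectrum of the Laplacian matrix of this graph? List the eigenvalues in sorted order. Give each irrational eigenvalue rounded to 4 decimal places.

With the vertex order [a, b, c, d, e, f, g, h, i, j, k], the degrees are [1, 10, 1, 1, 1, 1, 1, 1, 1, 1, 1], giving D = diag(1, 10, 1, 1, 1, 1, 1, 1, 1, 1, 1) and L = D - A. L is symmetric positive semidefinite, so every eigenvalue is real and nonnegative. The single zero eigenvalue shows the graph is connected. There is one zero in the spectrum, matching the 1 component.

[0, 1, 1, 1, 1, 1, 1, 1, 1, 1, 11]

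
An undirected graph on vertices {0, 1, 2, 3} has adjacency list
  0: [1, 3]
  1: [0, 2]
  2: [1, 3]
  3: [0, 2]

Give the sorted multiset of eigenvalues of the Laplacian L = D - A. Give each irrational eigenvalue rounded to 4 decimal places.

[0, 2, 2, 4]

With the vertex order [0, 1, 2, 3], the degrees are [2, 2, 2, 2], giving D = diag(2, 2, 2, 2) and L = D - A. Diagonalising L (or applying a numerical eigensolver to the 4x4 matrix) gives the spectrum above. The single zero eigenvalue shows the graph is connected. The eigenvalues sum to 8, which equals trace(L) = 2|E|.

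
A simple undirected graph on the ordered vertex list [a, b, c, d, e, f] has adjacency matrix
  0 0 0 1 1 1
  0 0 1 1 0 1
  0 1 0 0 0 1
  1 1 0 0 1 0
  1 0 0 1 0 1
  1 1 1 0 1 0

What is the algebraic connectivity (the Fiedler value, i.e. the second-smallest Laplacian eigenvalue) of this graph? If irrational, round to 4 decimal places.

1.4384

Reading degrees in the order [a, b, c, d, e, f] gives [3, 3, 2, 3, 3, 4]; set D = diag(3, 3, 2, 3, 3, 4) and form L = D - A. Computing the eigenvalues of L and sorting gives [0, 1.4384, 3, 4, 4, 5.5616]. The Fiedler value lambda_2 = 1.4384 is strictly positive, so the graph is connected. The largest eigenvalue, 5.5616, is at most the vertex count 6. The eigenvalues sum to 18, which equals trace(L) = 2|E|.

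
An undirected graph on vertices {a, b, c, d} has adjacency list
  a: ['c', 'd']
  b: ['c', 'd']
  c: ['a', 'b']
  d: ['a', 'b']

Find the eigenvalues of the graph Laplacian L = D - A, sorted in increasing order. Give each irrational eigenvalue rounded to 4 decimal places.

[0, 2, 2, 4]

Each diagonal entry of L is the vertex degree and each off-diagonal entry is -1 where an edge is present, 0 otherwise; in the order [a, b, c, d] the diagonal is [2, 2, 2, 2]. Since every row of L sums to 0, the all-ones vector is in the kernel and 0 is an eigenvalue. The eigenvalues sum to 8, which equals trace(L) = 2|E|. The largest eigenvalue, 4, is at most the vertex count 4.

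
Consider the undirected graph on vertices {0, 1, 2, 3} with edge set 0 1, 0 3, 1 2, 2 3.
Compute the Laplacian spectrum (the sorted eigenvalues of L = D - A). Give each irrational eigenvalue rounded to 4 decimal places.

With the vertex order [0, 1, 2, 3], the degrees are [2, 2, 2, 2], giving D = diag(2, 2, 2, 2) and L = D - A. Diagonalising L (or applying a numerical eigensolver to the 4x4 matrix) gives the spectrum above. The single zero eigenvalue shows the graph is connected. There is one zero in the spectrum, matching the 1 component.

[0, 2, 2, 4]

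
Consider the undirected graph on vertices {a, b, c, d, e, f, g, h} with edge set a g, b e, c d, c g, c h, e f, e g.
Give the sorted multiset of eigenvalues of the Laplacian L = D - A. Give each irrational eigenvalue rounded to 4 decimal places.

Each diagonal entry of L is the vertex degree and each off-diagonal entry is -1 where an edge is present, 0 otherwise; in the order [a, b, c, d, e, f, g, h] the diagonal is [1, 1, 3, 1, 3, 1, 3, 1]. L is symmetric positive semidefinite, so every eigenvalue is real and nonnegative. The largest eigenvalue, 4.8136, is at most the vertex count 8.

[0, 0.2679, 0.6571, 1, 1, 2.5293, 3.7321, 4.8136]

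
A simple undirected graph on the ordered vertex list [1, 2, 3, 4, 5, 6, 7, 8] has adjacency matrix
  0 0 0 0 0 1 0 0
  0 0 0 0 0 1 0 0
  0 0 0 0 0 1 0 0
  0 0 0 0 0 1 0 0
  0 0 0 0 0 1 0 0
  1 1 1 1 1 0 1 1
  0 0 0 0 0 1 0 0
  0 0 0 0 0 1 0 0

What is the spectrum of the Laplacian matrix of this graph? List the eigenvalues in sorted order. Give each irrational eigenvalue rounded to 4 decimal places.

[0, 1, 1, 1, 1, 1, 1, 8]

Reading degrees in the order [1, 2, 3, 4, 5, 6, 7, 8] gives [1, 1, 1, 1, 1, 7, 1, 1]; set D = diag(1, 1, 1, 1, 1, 7, 1, 1) and form L = D - A. Diagonalising L (or applying a numerical eigensolver to the 8x8 matrix) gives the spectrum above. There is one zero in the spectrum, matching the 1 component.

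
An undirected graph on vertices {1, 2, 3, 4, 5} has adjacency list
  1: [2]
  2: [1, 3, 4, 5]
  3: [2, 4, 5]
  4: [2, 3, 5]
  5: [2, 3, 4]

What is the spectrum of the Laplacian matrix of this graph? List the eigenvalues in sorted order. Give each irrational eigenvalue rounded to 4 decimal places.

Each diagonal entry of L is the vertex degree and each off-diagonal entry is -1 where an edge is present, 0 otherwise; in the order [1, 2, 3, 4, 5] the diagonal is [1, 4, 3, 3, 3]. Since every row of L sums to 0, the all-ones vector is in the kernel and 0 is an eigenvalue. The eigenvalues sum to 14, which equals trace(L) = 2|E|.

[0, 1, 4, 4, 5]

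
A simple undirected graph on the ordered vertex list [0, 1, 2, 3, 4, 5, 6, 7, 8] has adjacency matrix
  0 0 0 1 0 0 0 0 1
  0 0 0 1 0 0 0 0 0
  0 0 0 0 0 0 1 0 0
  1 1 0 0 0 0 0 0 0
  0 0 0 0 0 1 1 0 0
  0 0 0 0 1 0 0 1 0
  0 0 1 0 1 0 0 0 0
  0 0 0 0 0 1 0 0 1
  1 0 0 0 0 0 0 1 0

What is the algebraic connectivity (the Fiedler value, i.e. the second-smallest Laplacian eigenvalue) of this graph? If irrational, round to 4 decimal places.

0.1206

With the vertex order [0, 1, 2, 3, 4, 5, 6, 7, 8], the degrees are [2, 1, 1, 2, 2, 2, 2, 2, 2], giving D = diag(2, 1, 1, 2, 2, 2, 2, 2, 2) and L = D - A. Computing the eigenvalues of L and sorting gives [0, 0.1206, 0.4679, 1, 1.6527, 2.3473, 3, 3.5321, 3.8794]. The Fiedler value lambda_2 = 0.1206 is strictly positive, so the graph is connected. The largest eigenvalue, 3.8794, is at most the vertex count 9. There is one zero in the spectrum, matching the 1 component.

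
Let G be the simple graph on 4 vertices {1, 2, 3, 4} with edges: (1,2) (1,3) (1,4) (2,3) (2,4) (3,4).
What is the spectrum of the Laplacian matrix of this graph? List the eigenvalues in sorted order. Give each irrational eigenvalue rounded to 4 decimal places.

[0, 4, 4, 4]

Reading degrees in the order [1, 2, 3, 4] gives [3, 3, 3, 3]; set D = diag(3, 3, 3, 3) and form L = D - A. Since every row of L sums to 0, the all-ones vector is in the kernel and 0 is an eigenvalue.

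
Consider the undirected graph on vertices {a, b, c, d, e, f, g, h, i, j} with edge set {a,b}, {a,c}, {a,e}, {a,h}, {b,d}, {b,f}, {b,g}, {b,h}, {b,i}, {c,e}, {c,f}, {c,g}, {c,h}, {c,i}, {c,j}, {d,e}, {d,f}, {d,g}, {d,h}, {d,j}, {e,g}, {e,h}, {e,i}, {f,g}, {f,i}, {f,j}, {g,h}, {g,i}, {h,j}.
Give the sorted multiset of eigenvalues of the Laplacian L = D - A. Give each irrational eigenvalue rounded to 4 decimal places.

[0, 3.3939, 3.9338, 5.2974, 5.5785, 6.8596, 7.2112, 8.3047, 8.5417, 8.8793]

Reading degrees in the order [a, b, c, d, e, f, g, h, i, j] gives [4, 6, 7, 6, 6, 6, 7, 7, 5, 4]; set D = diag(4, 6, 7, 6, 6, 6, 7, 7, 5, 4) and form L = D - A. L is symmetric positive semidefinite, so every eigenvalue is real and nonnegative. The single zero eigenvalue shows the graph is connected. By the matrix-tree theorem the graph has (1/10) * product of the nonzero eigenvalues = 1229248 spanning trees.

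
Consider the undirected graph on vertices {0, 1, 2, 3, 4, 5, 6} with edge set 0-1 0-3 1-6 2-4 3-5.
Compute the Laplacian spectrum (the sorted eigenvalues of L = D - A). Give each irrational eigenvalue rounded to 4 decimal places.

[0, 0, 0.3820, 1.3820, 2, 2.6180, 3.6180]

Reading degrees in the order [0, 1, 2, 3, 4, 5, 6] gives [2, 2, 1, 2, 1, 1, 1]; set D = diag(2, 2, 1, 2, 1, 1, 1) and form L = D - A. The multiplicity of 0 as a Laplacian eigenvalue equals the number of connected components. The 2 zero eigenvalues correspond to the 2 connected components. There are 2 zeros in the spectrum, matching the 2 components.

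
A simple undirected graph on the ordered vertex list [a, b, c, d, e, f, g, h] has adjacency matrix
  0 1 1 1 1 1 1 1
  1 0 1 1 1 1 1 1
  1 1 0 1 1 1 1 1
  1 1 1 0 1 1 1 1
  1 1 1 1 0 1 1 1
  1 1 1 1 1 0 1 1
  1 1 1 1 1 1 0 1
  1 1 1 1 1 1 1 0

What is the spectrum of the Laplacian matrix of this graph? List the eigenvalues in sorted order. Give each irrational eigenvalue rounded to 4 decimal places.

Reading degrees in the order [a, b, c, d, e, f, g, h] gives [7, 7, 7, 7, 7, 7, 7, 7]; set D = diag(7, 7, 7, 7, 7, 7, 7, 7) and form L = D - A. Since every row of L sums to 0, the all-ones vector is in the kernel and 0 is an eigenvalue. By the matrix-tree theorem the graph has (1/8) * product of the nonzero eigenvalues = 262144 spanning trees.

[0, 8, 8, 8, 8, 8, 8, 8]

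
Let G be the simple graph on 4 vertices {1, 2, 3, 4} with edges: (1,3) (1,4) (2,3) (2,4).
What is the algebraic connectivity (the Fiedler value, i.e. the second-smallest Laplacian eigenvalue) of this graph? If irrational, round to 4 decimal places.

2

Reading degrees in the order [1, 2, 3, 4] gives [2, 2, 2, 2]; set D = diag(2, 2, 2, 2) and form L = D - A. The sorted Laplacian eigenvalues are [0, 2, 2, 4]; the algebraic connectivity is the second entry, 2. The eigenvalues sum to 8, which equals trace(L) = 2|E|.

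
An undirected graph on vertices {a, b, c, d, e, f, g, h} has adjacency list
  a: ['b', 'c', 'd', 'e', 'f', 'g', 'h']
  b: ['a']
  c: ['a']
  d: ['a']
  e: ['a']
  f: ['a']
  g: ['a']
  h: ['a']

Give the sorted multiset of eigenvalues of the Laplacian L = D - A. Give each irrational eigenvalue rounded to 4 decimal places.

Each diagonal entry of L is the vertex degree and each off-diagonal entry is -1 where an edge is present, 0 otherwise; in the order [a, b, c, d, e, f, g, h] the diagonal is [7, 1, 1, 1, 1, 1, 1, 1]. The multiplicity of 0 as a Laplacian eigenvalue equals the number of connected components.

[0, 1, 1, 1, 1, 1, 1, 8]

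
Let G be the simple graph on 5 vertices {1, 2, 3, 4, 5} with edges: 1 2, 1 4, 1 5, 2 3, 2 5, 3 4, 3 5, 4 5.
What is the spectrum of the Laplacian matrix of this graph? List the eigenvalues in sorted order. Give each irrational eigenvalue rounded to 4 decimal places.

Each diagonal entry of L is the vertex degree and each off-diagonal entry is -1 where an edge is present, 0 otherwise; in the order [1, 2, 3, 4, 5] the diagonal is [3, 3, 3, 3, 4]. Diagonalising L (or applying a numerical eigensolver to the 5x5 matrix) gives the spectrum above. The largest eigenvalue, 5, is at most the vertex count 5. There is one zero in the spectrum, matching the 1 component.

[0, 3, 3, 5, 5]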